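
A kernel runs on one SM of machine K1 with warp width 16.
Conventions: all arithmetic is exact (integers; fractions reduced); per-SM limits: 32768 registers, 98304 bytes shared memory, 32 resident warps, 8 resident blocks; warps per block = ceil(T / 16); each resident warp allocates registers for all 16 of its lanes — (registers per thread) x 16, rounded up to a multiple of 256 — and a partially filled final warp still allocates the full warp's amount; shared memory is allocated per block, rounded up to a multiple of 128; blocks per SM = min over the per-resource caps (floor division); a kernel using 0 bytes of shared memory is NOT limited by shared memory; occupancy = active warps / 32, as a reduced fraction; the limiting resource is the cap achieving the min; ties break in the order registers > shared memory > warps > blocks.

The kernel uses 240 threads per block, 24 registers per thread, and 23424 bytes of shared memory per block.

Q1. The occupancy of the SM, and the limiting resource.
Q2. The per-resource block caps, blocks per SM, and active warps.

Answer: occupancy 15/16, limited by warps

registers: 4 blocks
shared memory: 4 blocks
warps: 2 blocks
blocks: 8 blocks

Answer: 2 blocks, 30 active warps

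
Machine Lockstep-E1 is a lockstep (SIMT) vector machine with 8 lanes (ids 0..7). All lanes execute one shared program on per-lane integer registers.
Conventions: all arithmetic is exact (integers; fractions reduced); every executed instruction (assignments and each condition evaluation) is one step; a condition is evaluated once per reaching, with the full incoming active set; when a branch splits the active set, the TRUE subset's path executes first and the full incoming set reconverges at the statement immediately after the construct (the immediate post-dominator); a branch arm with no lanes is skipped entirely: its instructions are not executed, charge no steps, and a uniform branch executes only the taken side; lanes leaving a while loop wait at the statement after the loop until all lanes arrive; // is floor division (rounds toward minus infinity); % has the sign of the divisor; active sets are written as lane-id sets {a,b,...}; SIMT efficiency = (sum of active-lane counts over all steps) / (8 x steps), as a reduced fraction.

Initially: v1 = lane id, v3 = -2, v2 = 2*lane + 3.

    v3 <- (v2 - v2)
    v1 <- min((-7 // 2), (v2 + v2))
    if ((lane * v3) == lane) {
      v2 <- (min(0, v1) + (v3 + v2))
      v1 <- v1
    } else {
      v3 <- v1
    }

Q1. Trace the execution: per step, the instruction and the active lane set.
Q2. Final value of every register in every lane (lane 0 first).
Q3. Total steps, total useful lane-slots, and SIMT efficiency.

step 0: v3 <- (v2 - v2)              {0,1,2,3,4,5,6,7}
step 1: v1 <- min((-7 // 2), (v2 + v2)) {0,1,2,3,4,5,6,7}
step 2: eval ((lane * v3) == lane)   {0,1,2,3,4,5,6,7}
step 3: v2 <- (min(0, v1) + (v3 + v2)) {0}
step 4: v1 <- v1                     {0}
step 5: v3 <- v1                     {1,2,3,4,5,6,7}

Answer: 6 steps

v1: -4,-4,-4,-4,-4,-4,-4,-4
v3: 0,-4,-4,-4,-4,-4,-4,-4
v2: -1,5,7,9,11,13,15,17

steps = 6; useful = 33; efficiency = 33/48 = 11/16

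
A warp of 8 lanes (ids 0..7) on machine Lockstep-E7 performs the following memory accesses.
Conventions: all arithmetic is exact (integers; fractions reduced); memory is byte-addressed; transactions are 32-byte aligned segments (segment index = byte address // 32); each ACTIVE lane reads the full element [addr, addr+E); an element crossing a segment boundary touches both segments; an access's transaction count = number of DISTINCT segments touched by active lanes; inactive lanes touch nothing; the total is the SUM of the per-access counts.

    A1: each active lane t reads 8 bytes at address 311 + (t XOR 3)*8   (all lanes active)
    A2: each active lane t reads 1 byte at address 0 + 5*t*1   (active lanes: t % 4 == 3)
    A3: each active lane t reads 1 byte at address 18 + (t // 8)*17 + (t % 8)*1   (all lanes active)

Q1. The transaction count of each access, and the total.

A1: 3 transactions
A2: 2 transactions
A3: 1 transaction

Answer: 3,2,1; total 6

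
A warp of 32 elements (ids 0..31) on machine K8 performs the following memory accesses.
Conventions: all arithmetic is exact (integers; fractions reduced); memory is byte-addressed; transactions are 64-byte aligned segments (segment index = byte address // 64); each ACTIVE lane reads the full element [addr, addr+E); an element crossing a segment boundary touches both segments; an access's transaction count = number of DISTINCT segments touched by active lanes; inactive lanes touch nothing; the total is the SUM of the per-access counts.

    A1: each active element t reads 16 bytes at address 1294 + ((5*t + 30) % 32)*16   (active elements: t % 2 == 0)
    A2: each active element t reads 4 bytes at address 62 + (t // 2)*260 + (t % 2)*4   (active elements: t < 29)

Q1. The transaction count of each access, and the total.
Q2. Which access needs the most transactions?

A1: 8 transactions
A2: 16 transactions

Answer: 8,16; total 24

Answer: A2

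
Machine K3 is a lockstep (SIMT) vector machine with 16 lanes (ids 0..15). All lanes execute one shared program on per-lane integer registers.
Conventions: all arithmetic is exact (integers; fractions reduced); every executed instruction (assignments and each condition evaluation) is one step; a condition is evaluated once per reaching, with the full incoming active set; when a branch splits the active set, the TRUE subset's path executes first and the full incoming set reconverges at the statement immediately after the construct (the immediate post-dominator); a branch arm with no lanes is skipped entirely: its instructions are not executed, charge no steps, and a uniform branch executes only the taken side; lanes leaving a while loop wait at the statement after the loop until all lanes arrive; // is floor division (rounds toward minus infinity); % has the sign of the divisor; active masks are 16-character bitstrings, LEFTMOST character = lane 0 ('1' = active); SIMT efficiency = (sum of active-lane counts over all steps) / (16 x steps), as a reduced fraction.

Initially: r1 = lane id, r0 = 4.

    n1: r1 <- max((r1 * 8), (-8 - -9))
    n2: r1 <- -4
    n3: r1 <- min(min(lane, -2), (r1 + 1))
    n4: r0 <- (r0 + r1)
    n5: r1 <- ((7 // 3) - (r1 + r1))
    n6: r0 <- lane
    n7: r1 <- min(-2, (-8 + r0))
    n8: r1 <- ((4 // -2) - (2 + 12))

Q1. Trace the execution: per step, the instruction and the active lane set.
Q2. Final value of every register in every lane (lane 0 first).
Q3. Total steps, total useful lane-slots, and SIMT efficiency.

step 0: r1 <- max((r1 * 8), (-8 - -9)) 1111111111111111
step 1: r1 <- -4                     1111111111111111
step 2: r1 <- min(min(lane, -2), (r1 + 1)) 1111111111111111
step 3: r0 <- (r0 + r1)              1111111111111111
step 4: r1 <- ((7 // 3) - (r1 + r1)) 1111111111111111
step 5: r0 <- lane                   1111111111111111
step 6: r1 <- min(-2, (-8 + r0))     1111111111111111
step 7: r1 <- ((4 // -2) - (2 + 12)) 1111111111111111

Answer: 8 steps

r1: -16,-16,-16,-16,-16,-16,-16,-16,-16,-16,-16,-16,-16,-16,-16,-16
r0: 0,1,2,3,4,5,6,7,8,9,10,11,12,13,14,15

steps = 8; useful = 128; efficiency = 128/128 = 1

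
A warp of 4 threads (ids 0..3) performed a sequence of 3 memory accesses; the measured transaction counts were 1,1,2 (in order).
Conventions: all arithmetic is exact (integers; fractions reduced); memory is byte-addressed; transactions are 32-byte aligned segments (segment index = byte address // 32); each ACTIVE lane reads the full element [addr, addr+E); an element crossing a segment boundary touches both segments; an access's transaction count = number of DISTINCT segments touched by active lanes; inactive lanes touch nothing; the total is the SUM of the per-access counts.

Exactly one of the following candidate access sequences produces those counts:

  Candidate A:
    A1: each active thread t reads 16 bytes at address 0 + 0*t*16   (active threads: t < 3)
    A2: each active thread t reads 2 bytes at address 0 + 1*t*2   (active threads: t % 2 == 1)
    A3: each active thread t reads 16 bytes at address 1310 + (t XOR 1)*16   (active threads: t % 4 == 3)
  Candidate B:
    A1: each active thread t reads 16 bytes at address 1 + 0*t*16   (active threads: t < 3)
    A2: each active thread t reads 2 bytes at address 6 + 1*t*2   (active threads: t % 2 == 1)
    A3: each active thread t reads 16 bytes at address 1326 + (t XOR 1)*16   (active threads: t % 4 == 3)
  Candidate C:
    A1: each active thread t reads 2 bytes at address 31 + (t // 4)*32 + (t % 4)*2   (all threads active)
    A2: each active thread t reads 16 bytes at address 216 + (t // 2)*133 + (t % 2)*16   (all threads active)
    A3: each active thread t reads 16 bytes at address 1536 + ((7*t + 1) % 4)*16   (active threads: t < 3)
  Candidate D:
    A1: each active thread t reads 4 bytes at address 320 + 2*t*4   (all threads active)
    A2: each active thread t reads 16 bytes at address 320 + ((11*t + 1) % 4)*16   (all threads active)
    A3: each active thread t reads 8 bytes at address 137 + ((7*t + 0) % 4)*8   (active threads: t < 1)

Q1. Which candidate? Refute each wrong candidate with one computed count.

B: A3 gives 1 transaction, not 2
C: A1 gives 2 transactions, not 1
D: A2 gives 2 transactions, not 1
A: all counts match (1,1,2)

Answer: A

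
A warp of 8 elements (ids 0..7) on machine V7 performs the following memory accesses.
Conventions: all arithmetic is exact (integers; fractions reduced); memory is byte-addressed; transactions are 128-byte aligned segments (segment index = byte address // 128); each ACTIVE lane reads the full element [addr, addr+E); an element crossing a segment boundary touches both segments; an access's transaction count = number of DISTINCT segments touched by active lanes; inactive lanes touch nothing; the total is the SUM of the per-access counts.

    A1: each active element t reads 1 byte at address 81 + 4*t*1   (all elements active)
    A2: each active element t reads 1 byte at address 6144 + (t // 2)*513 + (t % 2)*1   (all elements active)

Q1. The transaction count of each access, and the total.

A1: 1 transaction
A2: 4 transactions

Answer: 1,4; total 5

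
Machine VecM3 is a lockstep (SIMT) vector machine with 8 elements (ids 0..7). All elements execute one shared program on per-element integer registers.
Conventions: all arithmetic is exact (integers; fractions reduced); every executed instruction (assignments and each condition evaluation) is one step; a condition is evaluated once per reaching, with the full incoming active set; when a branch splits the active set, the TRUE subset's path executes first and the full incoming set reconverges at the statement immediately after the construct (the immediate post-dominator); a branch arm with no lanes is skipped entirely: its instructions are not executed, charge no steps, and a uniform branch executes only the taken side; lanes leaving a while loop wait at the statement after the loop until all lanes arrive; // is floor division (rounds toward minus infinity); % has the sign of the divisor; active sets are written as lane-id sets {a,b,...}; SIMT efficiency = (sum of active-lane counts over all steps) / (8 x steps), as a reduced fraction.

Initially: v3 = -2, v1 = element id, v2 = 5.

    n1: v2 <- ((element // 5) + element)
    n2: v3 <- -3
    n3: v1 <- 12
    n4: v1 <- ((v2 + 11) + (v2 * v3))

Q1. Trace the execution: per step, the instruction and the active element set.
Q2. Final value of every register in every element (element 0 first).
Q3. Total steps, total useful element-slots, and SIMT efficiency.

step 0: v2 <- ((element // 5) + element) {0,1,2,3,4,5,6,7}
step 1: v3 <- -3                     {0,1,2,3,4,5,6,7}
step 2: v1 <- 12                     {0,1,2,3,4,5,6,7}
step 3: v1 <- ((v2 + 11) + (v2 * v3)) {0,1,2,3,4,5,6,7}

Answer: 4 steps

v3: -3,-3,-3,-3,-3,-3,-3,-3
v1: 11,9,7,5,3,-1,-3,-5
v2: 0,1,2,3,4,6,7,8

steps = 4; useful = 32; efficiency = 32/32 = 1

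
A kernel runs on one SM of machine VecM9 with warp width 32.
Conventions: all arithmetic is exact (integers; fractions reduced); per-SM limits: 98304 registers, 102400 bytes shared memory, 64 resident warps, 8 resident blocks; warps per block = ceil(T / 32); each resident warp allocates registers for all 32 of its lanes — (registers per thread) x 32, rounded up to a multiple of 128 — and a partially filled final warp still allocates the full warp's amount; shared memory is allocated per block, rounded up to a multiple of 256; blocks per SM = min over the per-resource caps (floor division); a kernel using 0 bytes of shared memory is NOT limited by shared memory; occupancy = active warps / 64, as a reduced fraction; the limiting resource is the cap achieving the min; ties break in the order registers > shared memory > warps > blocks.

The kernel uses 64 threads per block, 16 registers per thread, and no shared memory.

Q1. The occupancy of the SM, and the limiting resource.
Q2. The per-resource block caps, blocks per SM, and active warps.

Answer: occupancy 1/4, limited by blocks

registers: 96 blocks
shared memory: no limit (kernel uses none)
warps: 32 blocks
blocks: 8 blocks

Answer: 8 blocks, 16 active warps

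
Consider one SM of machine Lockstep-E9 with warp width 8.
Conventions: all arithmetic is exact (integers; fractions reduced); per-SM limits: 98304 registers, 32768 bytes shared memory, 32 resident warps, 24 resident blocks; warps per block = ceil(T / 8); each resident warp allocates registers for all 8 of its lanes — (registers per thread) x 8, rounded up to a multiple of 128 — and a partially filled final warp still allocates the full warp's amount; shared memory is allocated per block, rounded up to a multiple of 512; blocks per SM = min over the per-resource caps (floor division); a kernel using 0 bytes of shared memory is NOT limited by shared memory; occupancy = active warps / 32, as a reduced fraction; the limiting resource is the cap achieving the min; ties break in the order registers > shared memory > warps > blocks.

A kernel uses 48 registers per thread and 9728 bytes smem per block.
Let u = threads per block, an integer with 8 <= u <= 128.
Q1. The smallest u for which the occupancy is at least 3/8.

Answer: u = 25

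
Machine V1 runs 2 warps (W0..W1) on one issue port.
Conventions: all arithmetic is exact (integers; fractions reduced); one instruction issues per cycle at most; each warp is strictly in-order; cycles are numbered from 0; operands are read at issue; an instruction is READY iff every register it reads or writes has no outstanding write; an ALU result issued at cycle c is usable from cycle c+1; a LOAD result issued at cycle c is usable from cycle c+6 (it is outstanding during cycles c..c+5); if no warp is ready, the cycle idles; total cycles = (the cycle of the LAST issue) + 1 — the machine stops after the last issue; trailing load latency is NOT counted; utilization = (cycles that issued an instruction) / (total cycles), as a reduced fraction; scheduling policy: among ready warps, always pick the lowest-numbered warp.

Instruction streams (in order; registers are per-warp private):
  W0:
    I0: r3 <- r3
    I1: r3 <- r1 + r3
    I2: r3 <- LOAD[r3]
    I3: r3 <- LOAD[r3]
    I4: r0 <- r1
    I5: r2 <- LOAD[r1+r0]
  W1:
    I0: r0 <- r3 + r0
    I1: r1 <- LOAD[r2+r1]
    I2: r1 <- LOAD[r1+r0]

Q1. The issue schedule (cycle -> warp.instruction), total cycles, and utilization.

cycle 0: W0.I0
cycle 1: W0.I1
cycle 2: W0.I2
cycle 3: W1.I0
cycle 4: W1.I1
cycle 5: idle
cycle 6: idle
cycle 7: idle
cycle 8: W0.I3
cycle 9: W0.I4
cycle 10: W0.I5
cycle 11: W1.I2

Answer: 12 cycles, utilization 3/4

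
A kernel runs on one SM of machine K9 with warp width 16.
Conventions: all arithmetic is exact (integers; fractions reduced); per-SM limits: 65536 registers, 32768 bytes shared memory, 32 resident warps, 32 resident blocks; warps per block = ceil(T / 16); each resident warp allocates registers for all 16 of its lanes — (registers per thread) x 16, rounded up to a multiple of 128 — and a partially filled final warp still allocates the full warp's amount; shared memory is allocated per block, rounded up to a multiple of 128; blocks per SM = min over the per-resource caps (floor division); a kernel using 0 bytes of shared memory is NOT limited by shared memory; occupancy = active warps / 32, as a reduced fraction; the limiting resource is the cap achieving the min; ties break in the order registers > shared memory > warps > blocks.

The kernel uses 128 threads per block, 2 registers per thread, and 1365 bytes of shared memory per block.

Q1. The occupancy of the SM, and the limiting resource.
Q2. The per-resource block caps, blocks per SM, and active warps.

Answer: occupancy 1, limited by warps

registers: 64 blocks
shared memory: 23 blocks
warps: 4 blocks
blocks: 32 blocks

Answer: 4 blocks, 32 active warps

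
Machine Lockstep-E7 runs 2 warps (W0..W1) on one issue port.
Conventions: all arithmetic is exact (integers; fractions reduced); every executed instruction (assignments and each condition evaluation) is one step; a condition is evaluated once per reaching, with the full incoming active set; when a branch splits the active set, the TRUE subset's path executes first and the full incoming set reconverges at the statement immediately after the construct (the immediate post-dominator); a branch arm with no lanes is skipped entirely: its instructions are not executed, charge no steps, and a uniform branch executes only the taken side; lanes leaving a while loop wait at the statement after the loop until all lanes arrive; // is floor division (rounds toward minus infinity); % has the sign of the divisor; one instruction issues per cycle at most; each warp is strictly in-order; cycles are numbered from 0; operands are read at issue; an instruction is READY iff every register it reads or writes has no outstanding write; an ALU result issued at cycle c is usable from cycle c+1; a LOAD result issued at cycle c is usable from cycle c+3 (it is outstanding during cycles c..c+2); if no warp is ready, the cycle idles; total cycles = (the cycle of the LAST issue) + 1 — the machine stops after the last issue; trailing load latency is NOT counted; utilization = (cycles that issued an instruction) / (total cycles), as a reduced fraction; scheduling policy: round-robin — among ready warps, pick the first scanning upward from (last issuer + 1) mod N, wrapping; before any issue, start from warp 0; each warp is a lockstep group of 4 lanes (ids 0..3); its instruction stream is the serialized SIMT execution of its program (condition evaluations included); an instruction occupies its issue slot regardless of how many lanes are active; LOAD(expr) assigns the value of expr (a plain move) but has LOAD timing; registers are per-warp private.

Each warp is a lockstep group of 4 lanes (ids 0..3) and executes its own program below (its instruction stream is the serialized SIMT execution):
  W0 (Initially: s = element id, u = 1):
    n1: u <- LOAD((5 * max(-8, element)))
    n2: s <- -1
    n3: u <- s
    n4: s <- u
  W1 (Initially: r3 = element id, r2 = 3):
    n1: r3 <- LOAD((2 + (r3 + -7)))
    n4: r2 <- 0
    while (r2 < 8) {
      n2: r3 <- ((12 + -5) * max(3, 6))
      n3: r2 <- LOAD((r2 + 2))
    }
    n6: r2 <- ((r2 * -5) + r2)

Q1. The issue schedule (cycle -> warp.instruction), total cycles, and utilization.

cycle 0: W0.I0
cycle 1: W1.I0
cycle 2: W0.I1
cycle 3: W1.I1
cycle 4: W0.I2
cycle 5: W1.I2
cycle 6: W0.I3
cycle 7: W1.I3
cycle 8: W1.I4
cycle 9: idle
cycle 10: idle
cycle 11: W1.I5
cycle 12: W1.I6
cycle 13: W1.I7
cycle 14: idle
cycle 15: idle
cycle 16: W1.I8
cycle 17: W1.I9
cycle 18: W1.I10
cycle 19: idle
cycle 20: idle
cycle 21: W1.I11
cycle 22: W1.I12
cycle 23: W1.I13
cycle 24: idle
cycle 25: idle
cycle 26: W1.I14
cycle 27: W1.I15

Answer: 28 cycles, utilization 5/7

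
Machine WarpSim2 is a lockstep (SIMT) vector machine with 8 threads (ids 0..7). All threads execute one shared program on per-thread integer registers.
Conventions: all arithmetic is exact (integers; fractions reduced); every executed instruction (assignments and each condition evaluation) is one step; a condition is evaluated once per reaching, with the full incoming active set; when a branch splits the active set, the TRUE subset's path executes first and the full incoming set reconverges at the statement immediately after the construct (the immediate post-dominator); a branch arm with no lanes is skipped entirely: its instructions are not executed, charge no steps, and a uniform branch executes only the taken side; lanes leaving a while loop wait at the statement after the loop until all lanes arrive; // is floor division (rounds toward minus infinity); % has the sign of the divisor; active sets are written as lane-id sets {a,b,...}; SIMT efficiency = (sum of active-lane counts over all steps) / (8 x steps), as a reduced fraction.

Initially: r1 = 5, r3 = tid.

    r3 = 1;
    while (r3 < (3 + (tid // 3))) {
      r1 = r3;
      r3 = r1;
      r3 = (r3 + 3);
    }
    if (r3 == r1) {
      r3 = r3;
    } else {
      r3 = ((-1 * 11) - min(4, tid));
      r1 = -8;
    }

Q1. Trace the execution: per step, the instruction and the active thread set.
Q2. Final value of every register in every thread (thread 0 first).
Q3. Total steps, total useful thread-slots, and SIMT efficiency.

step 0: r3 <- 1                      {0,1,2,3,4,5,6,7}
step 1: eval (r3 < (3 + (tid // 3))) {0,1,2,3,4,5,6,7}
step 2: r1 <- r3                     {0,1,2,3,4,5,6,7}
step 3: r3 <- r1                     {0,1,2,3,4,5,6,7}
step 4: r3 <- (r3 + 3)               {0,1,2,3,4,5,6,7}
step 5: eval (r3 < (3 + (tid // 3))) {0,1,2,3,4,5,6,7}
step 6: r1 <- r3                     {6,7}
step 7: r3 <- r1                     {6,7}
step 8: r3 <- (r3 + 3)               {6,7}
step 9: eval (r3 < (3 + (tid // 3))) {6,7}
step 10: eval (r3 == r1)              {0,1,2,3,4,5,6,7}
step 11: r3 <- ((-1 * 11) - min(4, tid)) {0,1,2,3,4,5,6,7}
step 12: r1 <- -8                     {0,1,2,3,4,5,6,7}

Answer: 13 steps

r1: -8,-8,-8,-8,-8,-8,-8,-8
r3: -11,-12,-13,-14,-15,-15,-15,-15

steps = 13; useful = 80; efficiency = 80/104 = 10/13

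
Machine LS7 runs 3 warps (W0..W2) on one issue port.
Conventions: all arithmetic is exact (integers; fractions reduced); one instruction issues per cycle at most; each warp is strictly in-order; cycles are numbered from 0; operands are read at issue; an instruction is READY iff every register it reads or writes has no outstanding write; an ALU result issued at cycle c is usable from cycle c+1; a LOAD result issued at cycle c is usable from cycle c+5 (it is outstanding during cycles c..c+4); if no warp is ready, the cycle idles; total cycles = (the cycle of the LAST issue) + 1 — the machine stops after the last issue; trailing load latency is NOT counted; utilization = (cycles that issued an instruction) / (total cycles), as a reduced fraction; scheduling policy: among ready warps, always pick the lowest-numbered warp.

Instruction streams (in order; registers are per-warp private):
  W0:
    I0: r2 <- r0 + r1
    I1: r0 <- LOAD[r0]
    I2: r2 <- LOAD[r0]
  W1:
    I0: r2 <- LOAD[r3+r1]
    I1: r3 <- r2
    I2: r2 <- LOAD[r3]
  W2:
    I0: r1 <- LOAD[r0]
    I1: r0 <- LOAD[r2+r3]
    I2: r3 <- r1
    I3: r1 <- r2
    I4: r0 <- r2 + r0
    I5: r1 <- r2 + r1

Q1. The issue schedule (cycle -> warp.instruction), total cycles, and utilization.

cycle 0: W0.I0
cycle 1: W0.I1
cycle 2: W1.I0
cycle 3: W2.I0
cycle 4: W2.I1
cycle 5: idle
cycle 6: W0.I2
cycle 7: W1.I1
cycle 8: W1.I2
cycle 9: W2.I2
cycle 10: W2.I3
cycle 11: W2.I4
cycle 12: W2.I5

Answer: 13 cycles, utilization 12/13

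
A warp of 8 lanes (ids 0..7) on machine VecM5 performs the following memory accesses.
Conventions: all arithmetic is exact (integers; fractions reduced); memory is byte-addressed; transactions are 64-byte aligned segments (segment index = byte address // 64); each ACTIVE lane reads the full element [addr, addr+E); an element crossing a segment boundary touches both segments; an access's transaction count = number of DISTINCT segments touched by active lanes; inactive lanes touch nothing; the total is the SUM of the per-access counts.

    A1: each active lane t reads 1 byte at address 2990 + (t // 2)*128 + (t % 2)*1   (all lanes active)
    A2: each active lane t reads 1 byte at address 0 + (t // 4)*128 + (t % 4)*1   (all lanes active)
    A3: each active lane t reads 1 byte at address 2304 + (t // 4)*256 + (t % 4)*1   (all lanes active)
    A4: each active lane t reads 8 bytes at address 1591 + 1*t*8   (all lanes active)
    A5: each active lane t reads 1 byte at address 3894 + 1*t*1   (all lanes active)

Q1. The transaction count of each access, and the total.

A1: 4 transactions
A2: 2 transactions
A3: 2 transactions
A4: 2 transactions
A5: 1 transaction

Answer: 4,2,2,2,1; total 11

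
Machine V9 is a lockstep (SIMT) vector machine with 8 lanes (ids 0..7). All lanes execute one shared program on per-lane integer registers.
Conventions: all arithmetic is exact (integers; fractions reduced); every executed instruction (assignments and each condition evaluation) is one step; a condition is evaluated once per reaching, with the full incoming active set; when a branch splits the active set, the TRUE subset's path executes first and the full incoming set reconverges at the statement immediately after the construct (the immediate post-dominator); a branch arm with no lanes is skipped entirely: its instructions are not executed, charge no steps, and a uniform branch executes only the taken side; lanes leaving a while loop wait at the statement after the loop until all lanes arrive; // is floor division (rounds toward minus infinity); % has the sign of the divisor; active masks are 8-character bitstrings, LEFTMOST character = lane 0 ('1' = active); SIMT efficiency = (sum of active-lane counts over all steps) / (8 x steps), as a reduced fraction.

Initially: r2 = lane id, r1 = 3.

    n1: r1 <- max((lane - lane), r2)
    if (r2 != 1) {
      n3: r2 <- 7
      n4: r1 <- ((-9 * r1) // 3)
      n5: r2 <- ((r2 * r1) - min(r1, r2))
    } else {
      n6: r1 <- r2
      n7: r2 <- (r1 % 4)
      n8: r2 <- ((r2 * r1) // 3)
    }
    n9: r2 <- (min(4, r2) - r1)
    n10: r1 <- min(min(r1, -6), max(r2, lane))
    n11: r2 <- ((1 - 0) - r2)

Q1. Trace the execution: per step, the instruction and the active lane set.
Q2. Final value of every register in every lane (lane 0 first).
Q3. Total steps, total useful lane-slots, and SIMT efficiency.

step 0: r1 <- max((lane - lane), r2) 11111111
step 1: eval (r2 != 1)               11111111
step 2: r2 <- 7                      10111111
step 3: r1 <- ((-9 * r1) // 3)       10111111
step 4: r2 <- ((r2 * r1) - min(r1, r2)) 10111111
step 5: r1 <- r2                     01000000
step 6: r2 <- (r1 % 4)               01000000
step 7: r2 <- ((r2 * r1) // 3)       01000000
step 8: r2 <- (min(4, r2) - r1)      11111111
step 9: r1 <- min(min(r1, -6), max(r2, lane)) 11111111
step 10: r2 <- ((1 - 0) - r2)         11111111

Answer: 11 steps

r2: 1,2,31,46,61,76,91,106
r1: -6,-6,-6,-9,-12,-15,-18,-21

steps = 11; useful = 64; efficiency = 64/88 = 8/11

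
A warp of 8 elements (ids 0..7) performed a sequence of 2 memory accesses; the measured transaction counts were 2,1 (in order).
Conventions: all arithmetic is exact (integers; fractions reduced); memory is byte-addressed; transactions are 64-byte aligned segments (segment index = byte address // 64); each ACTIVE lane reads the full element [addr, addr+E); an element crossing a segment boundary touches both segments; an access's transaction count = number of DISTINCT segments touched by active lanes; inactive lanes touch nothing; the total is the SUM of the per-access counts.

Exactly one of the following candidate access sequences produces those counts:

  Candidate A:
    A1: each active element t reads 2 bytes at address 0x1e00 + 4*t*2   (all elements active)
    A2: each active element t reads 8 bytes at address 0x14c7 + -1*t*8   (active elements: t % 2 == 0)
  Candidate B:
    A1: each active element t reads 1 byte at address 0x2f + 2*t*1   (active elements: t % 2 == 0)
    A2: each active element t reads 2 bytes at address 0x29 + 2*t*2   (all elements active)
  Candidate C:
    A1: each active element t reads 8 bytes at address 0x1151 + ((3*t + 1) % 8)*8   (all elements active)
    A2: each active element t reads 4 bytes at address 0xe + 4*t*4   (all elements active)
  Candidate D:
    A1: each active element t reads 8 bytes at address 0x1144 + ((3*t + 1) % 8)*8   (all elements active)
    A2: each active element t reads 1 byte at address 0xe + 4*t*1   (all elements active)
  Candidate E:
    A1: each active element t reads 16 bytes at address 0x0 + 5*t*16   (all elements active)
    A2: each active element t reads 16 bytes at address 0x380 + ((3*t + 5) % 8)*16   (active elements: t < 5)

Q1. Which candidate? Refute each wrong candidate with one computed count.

A: A1 gives 1 transaction, not 2
B: A1 gives 1 transaction, not 2
C: A2 gives 3 transactions, not 1
E: A1 gives 8 transactions, not 2
D: all counts match (2,1)

Answer: D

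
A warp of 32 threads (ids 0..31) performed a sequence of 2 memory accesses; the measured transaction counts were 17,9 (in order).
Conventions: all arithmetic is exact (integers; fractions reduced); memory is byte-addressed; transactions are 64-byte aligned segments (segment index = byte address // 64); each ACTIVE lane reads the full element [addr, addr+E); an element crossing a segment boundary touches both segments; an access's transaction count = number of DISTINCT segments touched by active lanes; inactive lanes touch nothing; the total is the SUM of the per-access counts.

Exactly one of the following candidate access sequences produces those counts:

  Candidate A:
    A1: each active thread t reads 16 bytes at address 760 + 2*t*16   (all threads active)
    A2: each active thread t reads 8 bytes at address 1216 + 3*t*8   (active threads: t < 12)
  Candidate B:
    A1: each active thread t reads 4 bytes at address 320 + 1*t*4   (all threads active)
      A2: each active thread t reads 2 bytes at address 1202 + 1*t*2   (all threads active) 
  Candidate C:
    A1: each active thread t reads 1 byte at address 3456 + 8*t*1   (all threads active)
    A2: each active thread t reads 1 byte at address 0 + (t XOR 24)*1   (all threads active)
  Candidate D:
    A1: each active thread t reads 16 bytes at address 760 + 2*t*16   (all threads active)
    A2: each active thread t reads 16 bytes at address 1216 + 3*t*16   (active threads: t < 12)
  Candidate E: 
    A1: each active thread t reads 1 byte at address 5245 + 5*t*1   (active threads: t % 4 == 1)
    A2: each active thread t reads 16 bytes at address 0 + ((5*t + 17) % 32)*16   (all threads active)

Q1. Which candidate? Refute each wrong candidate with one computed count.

A: A2 gives 5 transactions, not 9
B: A1 gives 2 transactions, not 17
C: A1 gives 4 transactions, not 17
E: A1 gives 3 transactions, not 17
D: all counts match (17,9)

Answer: D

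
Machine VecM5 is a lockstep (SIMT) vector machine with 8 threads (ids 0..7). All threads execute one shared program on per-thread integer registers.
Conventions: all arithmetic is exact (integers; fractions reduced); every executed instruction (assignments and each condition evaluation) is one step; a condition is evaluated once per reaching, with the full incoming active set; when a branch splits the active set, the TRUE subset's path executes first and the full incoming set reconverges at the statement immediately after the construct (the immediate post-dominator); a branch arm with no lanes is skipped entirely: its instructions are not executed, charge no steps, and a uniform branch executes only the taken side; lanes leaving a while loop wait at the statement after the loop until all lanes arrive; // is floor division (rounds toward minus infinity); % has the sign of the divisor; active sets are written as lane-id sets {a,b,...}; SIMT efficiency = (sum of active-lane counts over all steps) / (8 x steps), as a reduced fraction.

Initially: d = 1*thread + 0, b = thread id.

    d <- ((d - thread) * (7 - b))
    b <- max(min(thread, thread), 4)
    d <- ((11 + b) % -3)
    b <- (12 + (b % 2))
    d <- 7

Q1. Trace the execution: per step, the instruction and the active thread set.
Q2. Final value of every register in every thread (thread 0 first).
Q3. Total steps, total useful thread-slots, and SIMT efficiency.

step 0: d <- ((d - thread) * (7 - b)) {0,1,2,3,4,5,6,7}
step 1: b <- max(min(thread, thread), 4) {0,1,2,3,4,5,6,7}
step 2: d <- ((11 + b) % -3)         {0,1,2,3,4,5,6,7}
step 3: b <- (12 + (b % 2))          {0,1,2,3,4,5,6,7}
step 4: d <- 7                       {0,1,2,3,4,5,6,7}

Answer: 5 steps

d: 7,7,7,7,7,7,7,7
b: 12,12,12,12,12,13,12,13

steps = 5; useful = 40; efficiency = 40/40 = 1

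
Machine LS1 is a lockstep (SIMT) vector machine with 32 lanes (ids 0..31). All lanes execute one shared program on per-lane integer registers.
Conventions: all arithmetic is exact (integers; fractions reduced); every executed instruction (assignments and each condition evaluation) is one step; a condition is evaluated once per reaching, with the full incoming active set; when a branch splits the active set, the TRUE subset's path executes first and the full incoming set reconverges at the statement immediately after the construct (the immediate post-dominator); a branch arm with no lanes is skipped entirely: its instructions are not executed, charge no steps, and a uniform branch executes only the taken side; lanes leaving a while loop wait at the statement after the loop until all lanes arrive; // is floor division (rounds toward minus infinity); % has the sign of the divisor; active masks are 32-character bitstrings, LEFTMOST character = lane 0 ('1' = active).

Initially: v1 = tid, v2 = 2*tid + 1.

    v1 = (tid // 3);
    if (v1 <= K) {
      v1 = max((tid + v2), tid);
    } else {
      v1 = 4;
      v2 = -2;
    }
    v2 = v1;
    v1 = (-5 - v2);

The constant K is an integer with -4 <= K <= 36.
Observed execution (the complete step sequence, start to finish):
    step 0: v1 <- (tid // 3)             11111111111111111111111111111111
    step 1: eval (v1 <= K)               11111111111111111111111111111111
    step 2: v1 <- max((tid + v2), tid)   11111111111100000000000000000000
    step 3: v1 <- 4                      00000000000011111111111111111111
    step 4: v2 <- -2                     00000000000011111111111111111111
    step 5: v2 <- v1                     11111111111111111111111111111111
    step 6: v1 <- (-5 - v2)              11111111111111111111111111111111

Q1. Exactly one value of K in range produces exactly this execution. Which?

Answer: K = 3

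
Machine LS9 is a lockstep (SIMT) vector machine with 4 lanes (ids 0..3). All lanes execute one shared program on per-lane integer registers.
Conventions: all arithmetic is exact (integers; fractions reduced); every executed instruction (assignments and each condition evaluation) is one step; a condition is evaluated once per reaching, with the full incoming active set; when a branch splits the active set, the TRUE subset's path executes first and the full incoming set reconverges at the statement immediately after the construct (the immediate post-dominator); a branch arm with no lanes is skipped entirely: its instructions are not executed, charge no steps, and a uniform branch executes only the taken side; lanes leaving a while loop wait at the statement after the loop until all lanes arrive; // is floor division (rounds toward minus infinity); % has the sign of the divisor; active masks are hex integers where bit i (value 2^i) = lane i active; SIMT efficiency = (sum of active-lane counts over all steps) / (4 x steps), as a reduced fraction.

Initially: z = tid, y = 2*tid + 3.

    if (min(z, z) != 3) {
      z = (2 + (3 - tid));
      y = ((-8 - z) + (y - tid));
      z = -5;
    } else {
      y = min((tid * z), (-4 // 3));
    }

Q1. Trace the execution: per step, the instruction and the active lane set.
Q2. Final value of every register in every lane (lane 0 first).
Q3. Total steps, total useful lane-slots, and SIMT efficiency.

step 0: eval (min(z, z) != 3)        0xf
step 1: z <- (2 + (3 - tid))         0x7
step 2: y <- ((-8 - z) + (y - tid))  0x7
step 3: z <- -5                      0x7
step 4: y <- min((tid * z), (-4 // 3)) 0x8

Answer: 5 steps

z: -5,-5,-5,3
y: -10,-8,-6,-2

steps = 5; useful = 14; efficiency = 14/20 = 7/10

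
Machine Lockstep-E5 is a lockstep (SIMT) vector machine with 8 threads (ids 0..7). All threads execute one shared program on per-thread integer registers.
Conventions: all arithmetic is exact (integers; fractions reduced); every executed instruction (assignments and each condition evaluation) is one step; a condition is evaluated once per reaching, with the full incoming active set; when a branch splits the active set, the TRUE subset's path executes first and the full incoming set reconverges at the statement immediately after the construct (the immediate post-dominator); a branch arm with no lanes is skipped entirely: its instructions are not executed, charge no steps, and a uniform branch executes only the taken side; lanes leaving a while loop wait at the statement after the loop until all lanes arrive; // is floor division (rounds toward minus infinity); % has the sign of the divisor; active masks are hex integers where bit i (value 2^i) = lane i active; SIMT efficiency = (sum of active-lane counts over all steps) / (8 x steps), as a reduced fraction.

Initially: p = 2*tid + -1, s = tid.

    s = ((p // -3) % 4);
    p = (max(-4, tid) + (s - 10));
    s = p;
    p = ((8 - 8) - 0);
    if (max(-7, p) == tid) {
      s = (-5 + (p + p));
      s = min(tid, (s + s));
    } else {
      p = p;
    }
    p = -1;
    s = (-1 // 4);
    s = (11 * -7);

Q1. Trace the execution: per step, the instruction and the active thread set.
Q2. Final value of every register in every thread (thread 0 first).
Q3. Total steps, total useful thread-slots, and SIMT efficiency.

step 0: s <- ((p // -3) % 4)         0xff
step 1: p <- (max(-4, tid) + (s - 10)) 0xff
step 2: s <- p                       0xff
step 3: p <- ((8 - 8) - 0)           0xff
step 4: eval (max(-7, p) == tid)     0xff
step 5: s <- (-5 + (p + p))          0x01
step 6: s <- min(tid, (s + s))       0x01
step 7: p <- p                       0xfe
step 8: p <- -1                      0xff
step 9: s <- (-1 // 4)               0xff
step 10: s <- (11 * -7)               0xff

Answer: 11 steps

p: -1,-1,-1,-1,-1,-1,-1,-1
s: -77,-77,-77,-77,-77,-77,-77,-77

steps = 11; useful = 73; efficiency = 73/88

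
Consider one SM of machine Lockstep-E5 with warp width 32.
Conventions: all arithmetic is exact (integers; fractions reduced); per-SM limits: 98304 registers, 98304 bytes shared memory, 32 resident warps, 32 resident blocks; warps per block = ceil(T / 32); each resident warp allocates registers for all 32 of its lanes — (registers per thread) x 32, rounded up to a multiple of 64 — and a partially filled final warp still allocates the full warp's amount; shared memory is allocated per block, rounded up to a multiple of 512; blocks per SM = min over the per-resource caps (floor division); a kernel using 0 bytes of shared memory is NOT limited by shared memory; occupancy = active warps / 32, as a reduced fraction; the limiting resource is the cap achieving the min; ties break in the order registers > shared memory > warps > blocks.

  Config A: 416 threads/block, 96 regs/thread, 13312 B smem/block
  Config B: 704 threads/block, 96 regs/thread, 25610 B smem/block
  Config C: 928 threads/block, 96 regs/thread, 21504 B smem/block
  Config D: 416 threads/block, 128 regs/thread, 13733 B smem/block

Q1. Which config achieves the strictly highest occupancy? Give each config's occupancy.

occupancies: A 13/16, B 11/16, C 29/32, D 13/32

Answer: C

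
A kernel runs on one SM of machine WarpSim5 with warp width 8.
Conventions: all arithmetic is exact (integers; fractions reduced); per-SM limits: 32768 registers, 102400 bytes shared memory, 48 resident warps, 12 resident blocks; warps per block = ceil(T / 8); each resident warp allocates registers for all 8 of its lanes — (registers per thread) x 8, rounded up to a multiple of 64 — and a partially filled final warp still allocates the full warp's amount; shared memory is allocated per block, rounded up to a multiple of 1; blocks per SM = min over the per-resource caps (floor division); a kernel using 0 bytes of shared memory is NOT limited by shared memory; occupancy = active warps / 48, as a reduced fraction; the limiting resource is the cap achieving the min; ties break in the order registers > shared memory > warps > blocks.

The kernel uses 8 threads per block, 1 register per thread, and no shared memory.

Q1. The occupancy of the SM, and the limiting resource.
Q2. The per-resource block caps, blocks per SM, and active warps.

Answer: occupancy 1/4, limited by blocks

registers: 512 blocks
shared memory: no limit (kernel uses none)
warps: 48 blocks
blocks: 12 blocks

Answer: 12 blocks, 12 active warps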